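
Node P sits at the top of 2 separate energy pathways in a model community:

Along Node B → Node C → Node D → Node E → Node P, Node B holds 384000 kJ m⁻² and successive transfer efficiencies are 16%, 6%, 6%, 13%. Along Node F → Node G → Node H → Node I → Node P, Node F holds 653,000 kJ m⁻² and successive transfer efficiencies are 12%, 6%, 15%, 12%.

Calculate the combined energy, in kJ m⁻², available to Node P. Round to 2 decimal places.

113.38 kJ m⁻²

Via Node B: 384000 × 0.16 × 0.06 × 0.06 × 0.13 = 28.75392 kJ m⁻²
Via Node F: 653000 × 0.12 × 0.06 × 0.15 × 0.12 = 84.6288 kJ m⁻²
Total at Node P: 28.75392 + 84.6288 = 113.38272 kJ m⁻²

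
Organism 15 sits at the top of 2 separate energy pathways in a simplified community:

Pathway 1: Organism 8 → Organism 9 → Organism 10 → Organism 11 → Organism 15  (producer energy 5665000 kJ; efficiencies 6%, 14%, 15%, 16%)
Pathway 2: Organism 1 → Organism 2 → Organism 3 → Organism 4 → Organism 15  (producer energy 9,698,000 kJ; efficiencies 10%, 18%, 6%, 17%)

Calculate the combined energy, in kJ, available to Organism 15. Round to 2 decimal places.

Pathway 1: 5665000 × 0.06 × 0.14 × 0.15 × 0.16 = 1142.064 kJ
Pathway 2: 9698000 × 0.1 × 0.18 × 0.06 × 0.17 = 1780.5528 kJ
Total at Organism 15: 1142.064 + 1780.5528 = 2922.6168 kJ

2922.62 kJ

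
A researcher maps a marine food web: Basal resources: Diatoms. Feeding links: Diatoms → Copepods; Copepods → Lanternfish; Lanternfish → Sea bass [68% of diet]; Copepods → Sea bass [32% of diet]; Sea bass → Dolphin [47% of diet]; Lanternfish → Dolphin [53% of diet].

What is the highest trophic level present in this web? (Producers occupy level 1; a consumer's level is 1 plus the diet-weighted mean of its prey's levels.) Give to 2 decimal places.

Copepods: 1 + 1 = 2
Lanternfish: 1 + 2 = 3
Sea bass: 1 + (0.68×3 + 0.32×2) = 3.68
Dolphin: 1 + (0.47×3.68 + 0.53×3) = 4.3196

4.32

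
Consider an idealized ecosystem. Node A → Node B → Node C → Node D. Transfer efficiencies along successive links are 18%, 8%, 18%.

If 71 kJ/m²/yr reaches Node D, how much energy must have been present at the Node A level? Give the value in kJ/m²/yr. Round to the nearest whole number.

27392 kJ/m²/yr

Cumulative transfer efficiency: 0.18 × 0.08 × 0.18 = 0.002592
Node A energy = 71 / 0.002592 = 27392 kJ/m²/yr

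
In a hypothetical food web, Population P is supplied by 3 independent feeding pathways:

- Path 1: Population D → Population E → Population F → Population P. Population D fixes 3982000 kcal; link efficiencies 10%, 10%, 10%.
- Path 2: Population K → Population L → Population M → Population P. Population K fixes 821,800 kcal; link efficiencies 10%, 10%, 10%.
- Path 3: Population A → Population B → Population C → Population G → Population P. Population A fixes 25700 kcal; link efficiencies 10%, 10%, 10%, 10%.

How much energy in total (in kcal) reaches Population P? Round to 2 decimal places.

Path 1: 3982000 × 0.1 × 0.1 × 0.1 = 3982 kcal
Path 2: 821800 × 0.1 × 0.1 × 0.1 = 821.8 kcal
Path 3: 25700 × 0.1 × 0.1 × 0.1 × 0.1 = 2.57 kcal
Total at Population P: 3982 + 821.8 + 2.57 = 4806.37 kcal

4806.37 kcal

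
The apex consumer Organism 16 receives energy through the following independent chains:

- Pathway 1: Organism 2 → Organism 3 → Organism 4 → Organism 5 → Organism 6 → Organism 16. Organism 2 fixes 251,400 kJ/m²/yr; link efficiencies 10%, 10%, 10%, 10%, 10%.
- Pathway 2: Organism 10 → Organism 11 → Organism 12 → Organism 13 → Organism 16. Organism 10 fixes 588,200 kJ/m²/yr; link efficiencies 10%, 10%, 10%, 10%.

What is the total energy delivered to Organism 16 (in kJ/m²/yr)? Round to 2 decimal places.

61.33 kJ/m²/yr

Pathway 1: 251400 × 0.1 × 0.1 × 0.1 × 0.1 × 0.1 = 2.514 kJ/m²/yr
Pathway 2: 588200 × 0.1 × 0.1 × 0.1 × 0.1 = 58.82 kJ/m²/yr
Total at Organism 16: 2.514 + 58.82 = 61.334 kJ/m²/yr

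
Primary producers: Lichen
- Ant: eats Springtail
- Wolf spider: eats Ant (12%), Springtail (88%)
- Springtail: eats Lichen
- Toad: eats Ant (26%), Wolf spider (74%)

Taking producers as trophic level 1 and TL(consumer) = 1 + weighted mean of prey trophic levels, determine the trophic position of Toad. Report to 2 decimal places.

4.09

Springtail: 1 + 1 = 2
Ant: 1 + 2 = 3
Wolf spider: 1 + (0.12×3 + 0.88×2) = 3.12
Toad: 1 + (0.26×3 + 0.74×3.12) = 4.0888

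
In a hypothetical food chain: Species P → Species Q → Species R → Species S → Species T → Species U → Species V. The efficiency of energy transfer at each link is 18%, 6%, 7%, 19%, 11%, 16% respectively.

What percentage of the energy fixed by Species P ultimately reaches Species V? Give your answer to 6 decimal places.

0.000253%

Product of link efficiencies: 0.18 × 0.06 × 0.07 × 0.19 × 0.11 × 0.16 = 0.000002528064
As a percentage: 0.000002528064 × 100 = 0.000253%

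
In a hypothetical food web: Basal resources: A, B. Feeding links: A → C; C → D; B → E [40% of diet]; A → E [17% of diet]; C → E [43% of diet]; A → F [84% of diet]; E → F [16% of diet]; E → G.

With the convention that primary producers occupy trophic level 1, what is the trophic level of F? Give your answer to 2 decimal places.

C: 1 + 1 = 2
D: 1 + 2 = 3
E: 1 + (0.4×1 + 0.17×1 + 0.43×2) = 2.43
F: 1 + (0.84×1 + 0.16×2.43) = 2.2288
G: 1 + 2.43 = 3.43

2.23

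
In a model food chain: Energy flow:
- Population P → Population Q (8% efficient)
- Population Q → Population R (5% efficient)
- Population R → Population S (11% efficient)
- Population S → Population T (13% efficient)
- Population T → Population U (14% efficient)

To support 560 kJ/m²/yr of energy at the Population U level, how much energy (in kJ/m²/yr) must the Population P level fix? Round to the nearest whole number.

Cumulative transfer efficiency: 0.08 × 0.05 × 0.11 × 0.13 × 0.14 = 0.000008008
Population P energy = 560 / 0.000008008 = 69930070 kJ/m²/yr

69930070 kJ/m²/yr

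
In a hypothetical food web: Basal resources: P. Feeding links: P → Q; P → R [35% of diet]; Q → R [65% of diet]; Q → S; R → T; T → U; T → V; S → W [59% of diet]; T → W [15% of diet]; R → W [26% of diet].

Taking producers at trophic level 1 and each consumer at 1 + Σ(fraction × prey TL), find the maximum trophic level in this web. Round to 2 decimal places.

Q: 1 + 1 = 2
R: 1 + (0.35×1 + 0.65×2) = 2.65
S: 1 + 2 = 3
T: 1 + 2.65 = 3.65
U: 1 + 3.65 = 4.65
V: 1 + 3.65 = 4.65
W: 1 + (0.59×3 + 0.15×3.65 + 0.26×2.65) = 4.0065

4.65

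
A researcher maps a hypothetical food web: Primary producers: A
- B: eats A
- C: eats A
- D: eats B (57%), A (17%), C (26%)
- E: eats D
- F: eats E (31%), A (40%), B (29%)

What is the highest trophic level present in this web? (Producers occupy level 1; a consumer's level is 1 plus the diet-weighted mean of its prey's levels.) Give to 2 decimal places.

3.83

B: 1 + 1 = 2
C: 1 + 1 = 2
D: 1 + (0.57×2 + 0.17×1 + 0.26×2) = 2.83
E: 1 + 2.83 = 3.83
F: 1 + (0.31×3.83 + 0.4×1 + 0.29×2) = 3.1673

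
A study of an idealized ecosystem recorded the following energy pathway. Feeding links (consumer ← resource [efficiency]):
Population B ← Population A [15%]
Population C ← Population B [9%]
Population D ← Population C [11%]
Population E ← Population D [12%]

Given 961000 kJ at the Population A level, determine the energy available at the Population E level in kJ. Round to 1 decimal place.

Population B: 961000 × 0.15 = 144150 kJ
Population C: 144150 × 0.09 = 12973.5 kJ
Population D: 12973.5 × 0.11 = 1427.085 kJ
Population E: 1427.085 × 0.12 = 171.2502 kJ

171.3 kJ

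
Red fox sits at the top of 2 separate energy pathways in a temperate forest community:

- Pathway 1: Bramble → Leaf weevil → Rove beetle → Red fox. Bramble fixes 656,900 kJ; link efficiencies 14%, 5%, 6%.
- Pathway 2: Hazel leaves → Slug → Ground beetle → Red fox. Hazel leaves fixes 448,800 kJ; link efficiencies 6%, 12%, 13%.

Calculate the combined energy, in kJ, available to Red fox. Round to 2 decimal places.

695.97 kJ

Pathway 1: 656900 × 0.14 × 0.05 × 0.06 = 275.898 kJ
Pathway 2: 448800 × 0.06 × 0.12 × 0.13 = 420.0768 kJ
Total at Red fox: 275.898 + 420.0768 = 695.9748 kJ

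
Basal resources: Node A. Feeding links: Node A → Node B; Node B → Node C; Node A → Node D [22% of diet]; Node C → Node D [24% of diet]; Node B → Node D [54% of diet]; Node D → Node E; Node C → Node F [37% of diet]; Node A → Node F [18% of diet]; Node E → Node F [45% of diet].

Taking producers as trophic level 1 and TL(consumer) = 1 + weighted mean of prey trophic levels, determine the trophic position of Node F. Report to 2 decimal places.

Node B: 1 + 1 = 2
Node C: 1 + 2 = 3
Node D: 1 + (0.22×1 + 0.24×3 + 0.54×2) = 3.02
Node E: 1 + 3.02 = 4.02
Node F: 1 + (0.37×3 + 0.18×1 + 0.45×4.02) = 4.099

4.10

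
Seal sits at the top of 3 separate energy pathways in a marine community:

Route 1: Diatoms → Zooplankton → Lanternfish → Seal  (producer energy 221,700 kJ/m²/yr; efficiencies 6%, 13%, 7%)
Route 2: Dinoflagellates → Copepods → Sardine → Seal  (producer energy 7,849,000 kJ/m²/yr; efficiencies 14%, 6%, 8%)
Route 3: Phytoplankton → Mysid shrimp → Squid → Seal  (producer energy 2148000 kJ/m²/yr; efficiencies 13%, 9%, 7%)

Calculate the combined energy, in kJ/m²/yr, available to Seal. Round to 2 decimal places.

Route 1: 221700 × 0.06 × 0.13 × 0.07 = 121.0482 kJ/m²/yr
Route 2: 7849000 × 0.14 × 0.06 × 0.08 = 5274.528 kJ/m²/yr
Route 3: 2148000 × 0.13 × 0.09 × 0.07 = 1759.212 kJ/m²/yr
Total at Seal: 121.0482 + 5274.528 + 1759.212 = 7154.7882 kJ/m²/yr

7154.79 kJ/m²/yr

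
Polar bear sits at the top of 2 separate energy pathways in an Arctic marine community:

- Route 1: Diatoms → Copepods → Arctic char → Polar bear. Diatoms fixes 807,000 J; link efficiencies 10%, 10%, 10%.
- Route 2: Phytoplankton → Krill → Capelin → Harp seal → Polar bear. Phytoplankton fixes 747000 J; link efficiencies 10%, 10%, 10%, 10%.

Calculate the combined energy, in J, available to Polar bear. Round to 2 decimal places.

Route 1: 807000 × 0.1 × 0.1 × 0.1 = 807 J
Route 2: 747000 × 0.1 × 0.1 × 0.1 × 0.1 = 74.7 J
Total at Polar bear: 807 + 74.7 = 881.7 J

881.70 J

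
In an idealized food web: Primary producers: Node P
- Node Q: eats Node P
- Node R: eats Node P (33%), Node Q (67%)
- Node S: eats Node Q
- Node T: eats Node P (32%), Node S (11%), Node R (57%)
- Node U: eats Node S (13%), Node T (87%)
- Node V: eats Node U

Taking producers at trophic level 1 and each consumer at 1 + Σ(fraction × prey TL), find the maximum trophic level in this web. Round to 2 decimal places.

5.15

Node Q: 1 + 1 = 2
Node R: 1 + (0.33×1 + 0.67×2) = 2.67
Node S: 1 + 2 = 3
Node T: 1 + (0.32×1 + 0.11×3 + 0.57×2.67) = 3.1719
Node U: 1 + (0.13×3 + 0.87×3.1719) = 4.149553
Node V: 1 + 4.149553 = 5.149553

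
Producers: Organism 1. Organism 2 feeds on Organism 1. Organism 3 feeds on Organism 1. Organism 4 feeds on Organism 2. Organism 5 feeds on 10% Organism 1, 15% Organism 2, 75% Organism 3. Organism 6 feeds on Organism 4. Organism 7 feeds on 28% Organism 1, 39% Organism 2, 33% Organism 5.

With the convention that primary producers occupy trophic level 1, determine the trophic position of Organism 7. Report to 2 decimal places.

3.02

Organism 2: 1 + 1 = 2
Organism 3: 1 + 1 = 2
Organism 4: 1 + 2 = 3
Organism 5: 1 + (0.1×1 + 0.15×2 + 0.75×2) = 2.9
Organism 6: 1 + 3 = 4
Organism 7: 1 + (0.28×1 + 0.39×2 + 0.33×2.9) = 3.017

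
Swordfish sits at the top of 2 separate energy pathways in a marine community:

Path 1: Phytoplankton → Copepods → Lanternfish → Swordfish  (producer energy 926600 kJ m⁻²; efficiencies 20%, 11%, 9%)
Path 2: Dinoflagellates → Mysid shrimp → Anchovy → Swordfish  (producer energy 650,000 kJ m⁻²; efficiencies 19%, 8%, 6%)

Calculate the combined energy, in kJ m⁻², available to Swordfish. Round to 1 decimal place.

Path 1: 926600 × 0.2 × 0.11 × 0.09 = 1834.668 kJ m⁻²
Path 2: 650000 × 0.19 × 0.08 × 0.06 = 592.8 kJ m⁻²
Total at Swordfish: 1834.668 + 592.8 = 2427.468 kJ m⁻²

2427.5 kJ m⁻²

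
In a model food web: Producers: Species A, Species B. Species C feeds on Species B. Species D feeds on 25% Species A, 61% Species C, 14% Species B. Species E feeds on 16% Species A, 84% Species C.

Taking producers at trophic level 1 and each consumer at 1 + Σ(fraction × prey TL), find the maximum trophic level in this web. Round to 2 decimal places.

2.84

Species C: 1 + 1 = 2
Species D: 1 + (0.25×1 + 0.61×2 + 0.14×1) = 2.61
Species E: 1 + (0.16×1 + 0.84×2) = 2.84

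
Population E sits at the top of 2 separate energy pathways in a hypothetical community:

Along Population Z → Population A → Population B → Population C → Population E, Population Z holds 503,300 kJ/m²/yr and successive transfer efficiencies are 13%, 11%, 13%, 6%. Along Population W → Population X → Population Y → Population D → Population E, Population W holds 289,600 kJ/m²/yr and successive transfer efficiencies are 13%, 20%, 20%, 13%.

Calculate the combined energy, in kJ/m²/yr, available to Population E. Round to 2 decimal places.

Via Population Z: 503300 × 0.13 × 0.11 × 0.13 × 0.06 = 56.138082 kJ/m²/yr
Via Population W: 289600 × 0.13 × 0.2 × 0.2 × 0.13 = 195.7696 kJ/m²/yr
Total at Population E: 56.138082 + 195.7696 = 251.907682 kJ/m²/yr

251.91 kJ/m²/yr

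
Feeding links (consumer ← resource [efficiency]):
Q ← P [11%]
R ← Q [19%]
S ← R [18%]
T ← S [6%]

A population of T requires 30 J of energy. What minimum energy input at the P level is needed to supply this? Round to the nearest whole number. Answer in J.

132908 J

Cumulative transfer efficiency: 0.11 × 0.19 × 0.18 × 0.06 = 0.00022572
P energy = 30 / 0.00022572 = 132908 J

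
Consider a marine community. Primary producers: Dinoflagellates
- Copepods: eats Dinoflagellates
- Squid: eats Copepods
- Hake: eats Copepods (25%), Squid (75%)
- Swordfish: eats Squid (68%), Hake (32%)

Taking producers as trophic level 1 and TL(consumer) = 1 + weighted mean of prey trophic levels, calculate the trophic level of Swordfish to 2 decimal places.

Copepods: 1 + 1 = 2
Squid: 1 + 2 = 3
Hake: 1 + (0.25×2 + 0.75×3) = 3.75
Swordfish: 1 + (0.68×3 + 0.32×3.75) = 4.24

4.24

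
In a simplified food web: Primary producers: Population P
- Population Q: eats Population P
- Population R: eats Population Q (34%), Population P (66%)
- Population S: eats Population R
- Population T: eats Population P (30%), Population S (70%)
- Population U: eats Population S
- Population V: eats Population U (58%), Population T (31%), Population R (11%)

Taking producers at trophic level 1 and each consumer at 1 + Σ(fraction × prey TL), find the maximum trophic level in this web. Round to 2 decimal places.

Population Q: 1 + 1 = 2
Population R: 1 + (0.34×2 + 0.66×1) = 2.34
Population S: 1 + 2.34 = 3.34
Population T: 1 + (0.3×1 + 0.7×3.34) = 3.638
Population U: 1 + 3.34 = 4.34
Population V: 1 + (0.58×4.34 + 0.31×3.638 + 0.11×2.34) = 4.90238

4.90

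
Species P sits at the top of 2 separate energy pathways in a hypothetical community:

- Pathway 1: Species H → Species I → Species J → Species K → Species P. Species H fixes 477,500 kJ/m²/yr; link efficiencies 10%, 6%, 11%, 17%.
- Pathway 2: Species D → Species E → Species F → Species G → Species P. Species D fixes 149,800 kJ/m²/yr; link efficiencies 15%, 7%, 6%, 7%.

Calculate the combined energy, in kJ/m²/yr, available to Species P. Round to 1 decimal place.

60.2 kJ/m²/yr

Pathway 1: 477500 × 0.1 × 0.06 × 0.11 × 0.17 = 53.5755 kJ/m²/yr
Pathway 2: 149800 × 0.15 × 0.07 × 0.06 × 0.07 = 6.60618 kJ/m²/yr
Total at Species P: 53.5755 + 6.60618 = 60.18168 kJ/m²/yr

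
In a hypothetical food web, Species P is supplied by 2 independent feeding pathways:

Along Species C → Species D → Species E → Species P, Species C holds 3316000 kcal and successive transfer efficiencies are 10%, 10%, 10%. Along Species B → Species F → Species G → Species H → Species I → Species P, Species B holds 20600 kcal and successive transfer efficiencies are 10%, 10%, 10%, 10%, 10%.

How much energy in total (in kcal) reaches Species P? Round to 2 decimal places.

Via Species C: 3316000 × 0.1 × 0.1 × 0.1 = 3316 kcal
Via Species B: 20600 × 0.1 × 0.1 × 0.1 × 0.1 × 0.1 = 0.206 kcal
Total at Species P: 3316 + 0.206 = 3316.206 kcal

3316.21 kcal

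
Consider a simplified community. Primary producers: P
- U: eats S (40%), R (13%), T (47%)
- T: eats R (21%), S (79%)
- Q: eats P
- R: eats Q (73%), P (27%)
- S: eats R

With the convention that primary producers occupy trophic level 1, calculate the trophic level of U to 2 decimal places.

4.97

Q: 1 + 1 = 2
R: 1 + (0.73×2 + 0.27×1) = 2.73
S: 1 + 2.73 = 3.73
T: 1 + (0.21×2.73 + 0.79×3.73) = 4.52
U: 1 + (0.4×3.73 + 0.13×2.73 + 0.47×4.52) = 4.9713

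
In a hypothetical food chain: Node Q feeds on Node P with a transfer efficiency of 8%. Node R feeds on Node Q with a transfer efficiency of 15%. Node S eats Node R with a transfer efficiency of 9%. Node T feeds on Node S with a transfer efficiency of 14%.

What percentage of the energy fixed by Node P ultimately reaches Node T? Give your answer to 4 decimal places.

0.0151%

Product of link efficiencies: 0.08 × 0.15 × 0.09 × 0.14 = 0.0001512
As a percentage: 0.0001512 × 100 = 0.0151%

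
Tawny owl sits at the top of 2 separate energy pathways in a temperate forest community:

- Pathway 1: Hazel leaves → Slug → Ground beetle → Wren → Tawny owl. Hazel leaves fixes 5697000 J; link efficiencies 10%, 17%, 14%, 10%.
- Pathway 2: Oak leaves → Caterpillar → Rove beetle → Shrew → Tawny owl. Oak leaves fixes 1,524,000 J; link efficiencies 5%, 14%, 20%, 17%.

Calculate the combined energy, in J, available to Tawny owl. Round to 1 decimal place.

Pathway 1: 5697000 × 0.1 × 0.17 × 0.14 × 0.1 = 1355.886 J
Pathway 2: 1524000 × 0.05 × 0.14 × 0.2 × 0.17 = 362.712 J
Total at Tawny owl: 1355.886 + 362.712 = 1718.598 J

1718.6 J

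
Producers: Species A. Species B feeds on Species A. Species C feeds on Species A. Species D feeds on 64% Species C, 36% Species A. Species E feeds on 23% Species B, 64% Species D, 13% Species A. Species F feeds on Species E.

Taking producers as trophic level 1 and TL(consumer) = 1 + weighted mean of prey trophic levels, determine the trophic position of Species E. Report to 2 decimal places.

3.28

Species B: 1 + 1 = 2
Species C: 1 + 1 = 2
Species D: 1 + (0.64×2 + 0.36×1) = 2.64
Species E: 1 + (0.23×2 + 0.64×2.64 + 0.13×1) = 3.2796
Species F: 1 + 3.2796 = 4.2796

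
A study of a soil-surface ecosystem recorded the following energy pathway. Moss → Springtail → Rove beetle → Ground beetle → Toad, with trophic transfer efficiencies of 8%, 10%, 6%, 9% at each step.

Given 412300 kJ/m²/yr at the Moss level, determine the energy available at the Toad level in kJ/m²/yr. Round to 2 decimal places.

Springtail: 412300 × 0.08 = 32984 kJ/m²/yr
Rove beetle: 32984 × 0.1 = 3298.4 kJ/m²/yr
Ground beetle: 3298.4 × 0.06 = 197.904 kJ/m²/yr
Toad: 197.904 × 0.09 = 17.81136 kJ/m²/yr

17.81 kJ/m²/yr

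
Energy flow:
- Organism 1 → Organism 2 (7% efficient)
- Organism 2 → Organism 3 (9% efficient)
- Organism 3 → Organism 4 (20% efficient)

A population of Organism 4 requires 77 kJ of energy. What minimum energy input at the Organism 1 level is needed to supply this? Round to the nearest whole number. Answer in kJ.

61111 kJ

Cumulative transfer efficiency: 0.07 × 0.09 × 0.2 = 0.00126
Organism 1 energy = 77 / 0.00126 = 61111 kJ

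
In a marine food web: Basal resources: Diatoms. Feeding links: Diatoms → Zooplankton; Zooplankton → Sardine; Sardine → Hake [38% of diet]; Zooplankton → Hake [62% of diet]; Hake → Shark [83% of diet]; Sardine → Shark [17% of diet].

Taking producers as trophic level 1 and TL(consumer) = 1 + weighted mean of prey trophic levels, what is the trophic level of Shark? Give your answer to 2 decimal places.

4.32

Zooplankton: 1 + 1 = 2
Sardine: 1 + 2 = 3
Hake: 1 + (0.38×3 + 0.62×2) = 3.38
Shark: 1 + (0.83×3.38 + 0.17×3) = 4.3154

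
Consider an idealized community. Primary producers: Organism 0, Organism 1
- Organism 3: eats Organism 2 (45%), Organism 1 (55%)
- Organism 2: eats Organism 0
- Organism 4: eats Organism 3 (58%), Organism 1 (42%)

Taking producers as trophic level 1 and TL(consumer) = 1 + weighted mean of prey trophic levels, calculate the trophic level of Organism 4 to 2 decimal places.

2.84

Organism 2: 1 + 1 = 2
Organism 3: 1 + (0.45×2 + 0.55×1) = 2.45
Organism 4: 1 + (0.58×2.45 + 0.42×1) = 2.841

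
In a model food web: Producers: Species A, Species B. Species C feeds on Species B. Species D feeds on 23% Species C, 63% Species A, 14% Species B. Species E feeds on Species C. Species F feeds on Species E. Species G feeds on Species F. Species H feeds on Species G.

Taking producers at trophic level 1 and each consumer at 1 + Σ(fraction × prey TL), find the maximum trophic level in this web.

Species C: 1 + 1 = 2
Species D: 1 + (0.23×2 + 0.63×1 + 0.14×1) = 2.23
Species E: 1 + 2 = 3
Species F: 1 + 3 = 4
Species G: 1 + 4 = 5
Species H: 1 + 5 = 6

6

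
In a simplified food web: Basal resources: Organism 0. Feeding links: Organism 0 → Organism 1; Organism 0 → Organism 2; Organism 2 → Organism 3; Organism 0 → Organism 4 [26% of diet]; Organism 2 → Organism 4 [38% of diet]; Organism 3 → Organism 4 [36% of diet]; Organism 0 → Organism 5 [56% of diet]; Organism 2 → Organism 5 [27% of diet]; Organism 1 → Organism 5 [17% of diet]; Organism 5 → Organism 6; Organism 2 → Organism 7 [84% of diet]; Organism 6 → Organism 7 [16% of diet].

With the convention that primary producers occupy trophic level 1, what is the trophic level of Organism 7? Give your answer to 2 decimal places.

Organism 1: 1 + 1 = 2
Organism 2: 1 + 1 = 2
Organism 3: 1 + 2 = 3
Organism 4: 1 + (0.26×1 + 0.38×2 + 0.36×3) = 3.1
Organism 5: 1 + (0.56×1 + 0.27×2 + 0.17×2) = 2.44
Organism 6: 1 + 2.44 = 3.44
Organism 7: 1 + (0.84×2 + 0.16×3.44) = 3.2304

3.23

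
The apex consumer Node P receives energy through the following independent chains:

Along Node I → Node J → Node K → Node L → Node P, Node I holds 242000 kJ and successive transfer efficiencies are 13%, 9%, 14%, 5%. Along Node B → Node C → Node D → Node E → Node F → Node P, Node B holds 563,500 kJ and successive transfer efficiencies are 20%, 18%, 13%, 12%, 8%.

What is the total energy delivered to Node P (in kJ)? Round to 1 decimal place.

45.1 kJ

Via Node I: 242000 × 0.13 × 0.09 × 0.14 × 0.05 = 19.8198 kJ
Via Node B: 563500 × 0.2 × 0.18 × 0.13 × 0.12 × 0.08 = 25.316928 kJ
Total at Node P: 19.8198 + 25.316928 = 45.136728 kJ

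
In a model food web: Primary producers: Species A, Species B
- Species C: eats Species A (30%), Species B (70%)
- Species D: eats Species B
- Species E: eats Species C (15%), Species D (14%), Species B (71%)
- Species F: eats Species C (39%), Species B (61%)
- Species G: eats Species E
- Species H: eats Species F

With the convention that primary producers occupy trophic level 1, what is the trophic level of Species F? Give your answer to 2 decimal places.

2.39

Species C: 1 + (0.3×1 + 0.7×1) = 2
Species D: 1 + 1 = 2
Species E: 1 + (0.15×2 + 0.14×2 + 0.71×1) = 2.29
Species F: 1 + (0.39×2 + 0.61×1) = 2.39
Species G: 1 + 2.29 = 3.29
Species H: 1 + 2.39 = 3.39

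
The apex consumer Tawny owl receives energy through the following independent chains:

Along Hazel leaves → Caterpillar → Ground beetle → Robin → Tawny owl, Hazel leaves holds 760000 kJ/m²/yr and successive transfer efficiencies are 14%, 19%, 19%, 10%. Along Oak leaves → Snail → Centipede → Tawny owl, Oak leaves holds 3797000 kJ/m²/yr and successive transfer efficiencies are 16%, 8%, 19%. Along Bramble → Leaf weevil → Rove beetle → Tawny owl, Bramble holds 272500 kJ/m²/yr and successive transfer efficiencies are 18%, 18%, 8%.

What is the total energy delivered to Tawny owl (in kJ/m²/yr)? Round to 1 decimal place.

Via Hazel leaves: 760000 × 0.14 × 0.19 × 0.19 × 0.1 = 384.104 kJ/m²/yr
Via Oak leaves: 3797000 × 0.16 × 0.08 × 0.19 = 9234.304 kJ/m²/yr
Via Bramble: 272500 × 0.18 × 0.18 × 0.08 = 706.32 kJ/m²/yr
Total at Tawny owl: 384.104 + 9234.304 + 706.32 = 10324.728 kJ/m²/yr

10324.7 kJ/m²/yr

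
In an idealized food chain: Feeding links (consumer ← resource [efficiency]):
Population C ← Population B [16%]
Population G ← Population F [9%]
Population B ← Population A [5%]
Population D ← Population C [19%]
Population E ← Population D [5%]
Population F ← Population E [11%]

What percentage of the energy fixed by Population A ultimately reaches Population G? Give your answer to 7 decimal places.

0.0000752%

Product of link efficiencies: 0.05 × 0.16 × 0.19 × 0.05 × 0.11 × 0.09 = 0.0000007524
As a percentage: 0.0000007524 × 100 = 0.0000752%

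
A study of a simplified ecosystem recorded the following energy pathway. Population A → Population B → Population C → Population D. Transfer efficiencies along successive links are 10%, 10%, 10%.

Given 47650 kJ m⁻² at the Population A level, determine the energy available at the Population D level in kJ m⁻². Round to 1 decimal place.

Population B: 47650 × 0.1 = 4765 kJ m⁻²
Population C: 4765 × 0.1 = 476.5 kJ m⁻²
Population D: 476.5 × 0.1 = 47.65 kJ m⁻²

47.7 kJ m⁻²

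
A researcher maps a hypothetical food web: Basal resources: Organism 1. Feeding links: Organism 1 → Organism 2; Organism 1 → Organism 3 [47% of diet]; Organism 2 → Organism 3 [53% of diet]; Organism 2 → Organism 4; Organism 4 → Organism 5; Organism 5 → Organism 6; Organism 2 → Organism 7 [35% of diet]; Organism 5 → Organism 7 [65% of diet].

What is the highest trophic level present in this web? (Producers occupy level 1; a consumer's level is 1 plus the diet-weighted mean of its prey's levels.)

Organism 2: 1 + 1 = 2
Organism 3: 1 + (0.47×1 + 0.53×2) = 2.53
Organism 4: 1 + 2 = 3
Organism 5: 1 + 3 = 4
Organism 6: 1 + 4 = 5
Organism 7: 1 + (0.35×2 + 0.65×4) = 4.3

5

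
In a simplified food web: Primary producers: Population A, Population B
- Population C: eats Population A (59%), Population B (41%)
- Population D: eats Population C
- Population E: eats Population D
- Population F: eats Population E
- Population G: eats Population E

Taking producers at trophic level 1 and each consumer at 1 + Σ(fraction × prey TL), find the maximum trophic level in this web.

Population C: 1 + (0.59×1 + 0.41×1) = 2
Population D: 1 + 2 = 3
Population E: 1 + 3 = 4
Population F: 1 + 4 = 5
Population G: 1 + 4 = 5

5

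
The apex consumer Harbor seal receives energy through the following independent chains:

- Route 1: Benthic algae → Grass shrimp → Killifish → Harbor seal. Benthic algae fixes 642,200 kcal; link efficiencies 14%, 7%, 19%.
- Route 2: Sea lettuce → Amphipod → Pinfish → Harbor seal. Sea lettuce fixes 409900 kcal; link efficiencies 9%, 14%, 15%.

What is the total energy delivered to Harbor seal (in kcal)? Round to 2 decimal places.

Route 1: 642200 × 0.14 × 0.07 × 0.19 = 1195.7764 kcal
Route 2: 409900 × 0.09 × 0.14 × 0.15 = 774.711 kcal
Total at Harbor seal: 1195.7764 + 774.711 = 1970.4874 kcal

1970.49 kcal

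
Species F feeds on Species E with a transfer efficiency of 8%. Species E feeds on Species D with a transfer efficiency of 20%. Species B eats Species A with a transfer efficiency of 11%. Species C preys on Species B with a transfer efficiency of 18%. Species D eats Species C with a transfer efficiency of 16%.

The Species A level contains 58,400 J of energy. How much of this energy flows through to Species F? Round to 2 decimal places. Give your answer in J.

Species B: 58400 × 0.11 = 6424 J
Species C: 6424 × 0.18 = 1156.32 J
Species D: 1156.32 × 0.16 = 185.0112 J
Species E: 185.0112 × 0.2 = 37.00224 J
Species F: 37.00224 × 0.08 = 2.9601792 J

2.96 J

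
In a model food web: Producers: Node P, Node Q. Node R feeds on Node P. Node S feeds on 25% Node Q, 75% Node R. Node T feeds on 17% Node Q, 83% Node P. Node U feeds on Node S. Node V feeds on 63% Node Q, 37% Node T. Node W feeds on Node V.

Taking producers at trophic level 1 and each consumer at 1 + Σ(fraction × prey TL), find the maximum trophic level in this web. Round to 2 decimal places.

Node R: 1 + 1 = 2
Node S: 1 + (0.25×1 + 0.75×2) = 2.75
Node T: 1 + (0.17×1 + 0.83×1) = 2
Node U: 1 + 2.75 = 3.75
Node V: 1 + (0.63×1 + 0.37×2) = 2.37
Node W: 1 + 2.37 = 3.37

3.75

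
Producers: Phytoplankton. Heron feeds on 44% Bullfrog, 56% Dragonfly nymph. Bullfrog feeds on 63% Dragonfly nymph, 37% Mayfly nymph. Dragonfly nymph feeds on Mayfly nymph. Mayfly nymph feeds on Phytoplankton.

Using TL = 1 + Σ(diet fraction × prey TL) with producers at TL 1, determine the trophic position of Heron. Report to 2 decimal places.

4.28

Mayfly nymph: 1 + 1 = 2
Dragonfly nymph: 1 + 2 = 3
Bullfrog: 1 + (0.63×3 + 0.37×2) = 3.63
Heron: 1 + (0.44×3.63 + 0.56×3) = 4.2772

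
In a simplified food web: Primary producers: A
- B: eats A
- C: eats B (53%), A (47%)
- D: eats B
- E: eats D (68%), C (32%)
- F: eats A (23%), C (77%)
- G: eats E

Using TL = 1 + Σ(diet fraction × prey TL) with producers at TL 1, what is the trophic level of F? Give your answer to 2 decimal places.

B: 1 + 1 = 2
C: 1 + (0.53×2 + 0.47×1) = 2.53
D: 1 + 2 = 3
E: 1 + (0.68×3 + 0.32×2.53) = 3.8496
F: 1 + (0.23×1 + 0.77×2.53) = 3.1781
G: 1 + 3.8496 = 4.8496

3.18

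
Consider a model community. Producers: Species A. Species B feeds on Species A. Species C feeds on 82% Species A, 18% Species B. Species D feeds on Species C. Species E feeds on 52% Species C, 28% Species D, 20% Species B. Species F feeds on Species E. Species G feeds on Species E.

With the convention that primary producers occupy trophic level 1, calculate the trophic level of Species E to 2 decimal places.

Species B: 1 + 1 = 2
Species C: 1 + (0.82×1 + 0.18×2) = 2.18
Species D: 1 + 2.18 = 3.18
Species E: 1 + (0.52×2.18 + 0.28×3.18 + 0.2×2) = 3.424
Species F: 1 + 3.424 = 4.424
Species G: 1 + 3.424 = 4.424

3.42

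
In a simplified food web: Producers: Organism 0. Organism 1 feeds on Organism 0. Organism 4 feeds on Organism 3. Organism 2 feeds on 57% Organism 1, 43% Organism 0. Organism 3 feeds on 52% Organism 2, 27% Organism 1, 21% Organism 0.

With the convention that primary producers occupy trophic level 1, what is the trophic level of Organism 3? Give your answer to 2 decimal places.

Organism 1: 1 + 1 = 2
Organism 2: 1 + (0.57×2 + 0.43×1) = 2.57
Organism 3: 1 + (0.52×2.57 + 0.27×2 + 0.21×1) = 3.0864
Organism 4: 1 + 3.0864 = 4.0864

3.09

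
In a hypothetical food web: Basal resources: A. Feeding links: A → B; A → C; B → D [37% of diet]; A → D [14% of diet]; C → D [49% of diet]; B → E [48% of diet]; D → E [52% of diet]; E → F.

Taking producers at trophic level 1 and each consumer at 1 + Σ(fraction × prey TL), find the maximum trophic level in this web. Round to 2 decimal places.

B: 1 + 1 = 2
C: 1 + 1 = 2
D: 1 + (0.37×2 + 0.14×1 + 0.49×2) = 2.86
E: 1 + (0.48×2 + 0.52×2.86) = 3.4472
F: 1 + 3.4472 = 4.4472

4.45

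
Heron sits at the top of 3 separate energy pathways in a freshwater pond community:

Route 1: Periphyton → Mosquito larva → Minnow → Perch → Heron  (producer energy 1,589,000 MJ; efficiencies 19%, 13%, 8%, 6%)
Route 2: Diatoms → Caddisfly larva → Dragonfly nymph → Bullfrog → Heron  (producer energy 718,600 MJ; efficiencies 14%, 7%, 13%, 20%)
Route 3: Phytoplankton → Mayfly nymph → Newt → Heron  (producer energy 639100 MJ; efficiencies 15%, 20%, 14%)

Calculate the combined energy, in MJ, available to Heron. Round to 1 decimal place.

3055.7 MJ

Route 1: 1589000 × 0.19 × 0.13 × 0.08 × 0.06 = 188.39184 MJ
Route 2: 718600 × 0.14 × 0.07 × 0.13 × 0.2 = 183.09928 MJ
Route 3: 639100 × 0.15 × 0.2 × 0.14 = 2684.22 MJ
Total at Heron: 188.39184 + 183.09928 + 2684.22 = 3055.71112 MJ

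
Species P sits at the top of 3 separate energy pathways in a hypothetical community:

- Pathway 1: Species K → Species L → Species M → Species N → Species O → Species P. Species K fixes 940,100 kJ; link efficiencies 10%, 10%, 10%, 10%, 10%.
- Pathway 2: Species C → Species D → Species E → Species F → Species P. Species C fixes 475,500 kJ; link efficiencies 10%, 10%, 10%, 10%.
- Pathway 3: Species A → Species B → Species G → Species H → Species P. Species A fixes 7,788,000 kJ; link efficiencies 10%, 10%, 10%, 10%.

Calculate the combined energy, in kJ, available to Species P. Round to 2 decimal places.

Pathway 1: 940100 × 0.1 × 0.1 × 0.1 × 0.1 × 0.1 = 9.401 kJ
Pathway 2: 475500 × 0.1 × 0.1 × 0.1 × 0.1 = 47.55 kJ
Pathway 3: 7788000 × 0.1 × 0.1 × 0.1 × 0.1 = 778.8 kJ
Total at Species P: 9.401 + 47.55 + 778.8 = 835.751 kJ

835.75 kJ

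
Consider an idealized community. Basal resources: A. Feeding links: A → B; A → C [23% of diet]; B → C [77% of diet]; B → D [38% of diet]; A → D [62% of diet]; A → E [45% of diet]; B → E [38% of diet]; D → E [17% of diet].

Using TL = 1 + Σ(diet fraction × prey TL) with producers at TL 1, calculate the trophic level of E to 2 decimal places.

B: 1 + 1 = 2
C: 1 + (0.23×1 + 0.77×2) = 2.77
D: 1 + (0.38×2 + 0.62×1) = 2.38
E: 1 + (0.45×1 + 0.38×2 + 0.17×2.38) = 2.6146

2.61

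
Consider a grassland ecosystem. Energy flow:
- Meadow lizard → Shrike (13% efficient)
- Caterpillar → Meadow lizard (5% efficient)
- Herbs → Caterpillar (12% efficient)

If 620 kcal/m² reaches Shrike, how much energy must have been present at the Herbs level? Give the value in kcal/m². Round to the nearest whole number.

794872 kcal/m²

Cumulative transfer efficiency: 0.12 × 0.05 × 0.13 = 0.00078
Herbs energy = 620 / 0.00078 = 794872 kcal/m²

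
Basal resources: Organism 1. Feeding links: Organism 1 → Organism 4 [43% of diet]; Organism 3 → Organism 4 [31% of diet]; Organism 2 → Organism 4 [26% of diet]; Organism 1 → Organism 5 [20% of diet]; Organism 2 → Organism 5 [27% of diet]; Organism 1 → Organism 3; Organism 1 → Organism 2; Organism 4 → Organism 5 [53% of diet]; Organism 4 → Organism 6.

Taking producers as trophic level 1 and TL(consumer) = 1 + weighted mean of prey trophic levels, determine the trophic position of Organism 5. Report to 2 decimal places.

3.10

Organism 2: 1 + 1 = 2
Organism 3: 1 + 1 = 2
Organism 4: 1 + (0.43×1 + 0.26×2 + 0.31×2) = 2.57
Organism 5: 1 + (0.27×2 + 0.2×1 + 0.53×2.57) = 3.1021
Organism 6: 1 + 2.57 = 3.57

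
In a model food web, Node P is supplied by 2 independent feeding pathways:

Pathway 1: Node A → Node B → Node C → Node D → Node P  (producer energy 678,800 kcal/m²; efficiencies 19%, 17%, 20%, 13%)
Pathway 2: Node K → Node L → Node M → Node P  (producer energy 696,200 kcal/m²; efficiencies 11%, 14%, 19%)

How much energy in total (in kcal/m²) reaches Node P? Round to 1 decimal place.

2607.1 kcal/m²

Pathway 1: 678800 × 0.19 × 0.17 × 0.2 × 0.13 = 570.05624 kcal/m²
Pathway 2: 696200 × 0.11 × 0.14 × 0.19 = 2037.0812 kcal/m²
Total at Node P: 570.05624 + 2037.0812 = 2607.13744 kcal/m²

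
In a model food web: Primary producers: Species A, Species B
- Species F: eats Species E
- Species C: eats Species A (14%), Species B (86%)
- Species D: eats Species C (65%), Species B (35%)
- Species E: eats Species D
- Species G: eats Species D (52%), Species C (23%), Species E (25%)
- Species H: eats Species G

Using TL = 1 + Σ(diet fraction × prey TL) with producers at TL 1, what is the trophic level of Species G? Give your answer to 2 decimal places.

Species C: 1 + (0.14×1 + 0.86×1) = 2
Species D: 1 + (0.65×2 + 0.35×1) = 2.65
Species E: 1 + 2.65 = 3.65
Species F: 1 + 3.65 = 4.65
Species G: 1 + (0.52×2.65 + 0.23×2 + 0.25×3.65) = 3.7505
Species H: 1 + 3.7505 = 4.7505

3.75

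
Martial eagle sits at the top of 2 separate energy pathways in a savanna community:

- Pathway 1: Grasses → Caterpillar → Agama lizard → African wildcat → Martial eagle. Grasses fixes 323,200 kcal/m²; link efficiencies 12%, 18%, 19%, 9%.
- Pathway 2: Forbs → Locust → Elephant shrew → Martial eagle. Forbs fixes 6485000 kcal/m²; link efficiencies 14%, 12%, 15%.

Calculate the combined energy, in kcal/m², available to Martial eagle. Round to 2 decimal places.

Pathway 1: 323200 × 0.12 × 0.18 × 0.19 × 0.09 = 119.377152 kcal/m²
Pathway 2: 6485000 × 0.14 × 0.12 × 0.15 = 16342.2 kcal/m²
Total at Martial eagle: 119.377152 + 16342.2 = 16461.577152 kcal/m²

16461.58 kcal/m²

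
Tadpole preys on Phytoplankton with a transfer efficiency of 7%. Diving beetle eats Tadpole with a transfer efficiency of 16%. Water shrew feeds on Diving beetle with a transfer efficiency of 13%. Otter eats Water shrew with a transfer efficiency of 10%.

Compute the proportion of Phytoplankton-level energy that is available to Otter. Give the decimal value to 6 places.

Product of link efficiencies: 0.07 × 0.16 × 0.13 × 0.1 = 0.0001456

0.000146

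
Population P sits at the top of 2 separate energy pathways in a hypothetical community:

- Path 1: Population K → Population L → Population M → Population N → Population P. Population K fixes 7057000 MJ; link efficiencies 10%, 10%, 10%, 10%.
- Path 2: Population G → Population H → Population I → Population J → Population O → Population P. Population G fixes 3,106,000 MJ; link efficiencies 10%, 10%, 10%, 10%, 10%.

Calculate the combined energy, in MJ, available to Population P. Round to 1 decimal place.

Path 1: 7057000 × 0.1 × 0.1 × 0.1 × 0.1 = 705.7 MJ
Path 2: 3106000 × 0.1 × 0.1 × 0.1 × 0.1 × 0.1 = 31.06 MJ
Total at Population P: 705.7 + 31.06 = 736.76 MJ

736.8 MJ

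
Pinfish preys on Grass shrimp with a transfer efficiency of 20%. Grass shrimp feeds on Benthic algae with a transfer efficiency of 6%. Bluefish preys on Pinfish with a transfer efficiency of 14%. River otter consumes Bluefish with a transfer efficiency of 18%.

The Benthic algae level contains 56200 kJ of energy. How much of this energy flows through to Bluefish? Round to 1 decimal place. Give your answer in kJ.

94.4 kJ

Grass shrimp: 56200 × 0.06 = 3372 kJ
Pinfish: 3372 × 0.2 = 674.4 kJ
Bluefish: 674.4 × 0.14 = 94.416 kJ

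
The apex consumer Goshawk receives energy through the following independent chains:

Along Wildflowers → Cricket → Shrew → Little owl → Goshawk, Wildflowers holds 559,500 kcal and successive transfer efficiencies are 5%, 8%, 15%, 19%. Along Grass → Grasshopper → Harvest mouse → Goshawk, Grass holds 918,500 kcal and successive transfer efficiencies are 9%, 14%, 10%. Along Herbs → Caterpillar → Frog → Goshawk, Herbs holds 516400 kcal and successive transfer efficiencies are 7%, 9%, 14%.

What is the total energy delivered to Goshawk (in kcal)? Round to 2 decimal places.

1676.56 kcal

Via Wildflowers: 559500 × 0.05 × 0.08 × 0.15 × 0.19 = 63.783 kcal
Via Grass: 918500 × 0.09 × 0.14 × 0.1 = 1157.31 kcal
Via Herbs: 516400 × 0.07 × 0.09 × 0.14 = 455.4648 kcal
Total at Goshawk: 63.783 + 1157.31 + 455.4648 = 1676.5578 kcal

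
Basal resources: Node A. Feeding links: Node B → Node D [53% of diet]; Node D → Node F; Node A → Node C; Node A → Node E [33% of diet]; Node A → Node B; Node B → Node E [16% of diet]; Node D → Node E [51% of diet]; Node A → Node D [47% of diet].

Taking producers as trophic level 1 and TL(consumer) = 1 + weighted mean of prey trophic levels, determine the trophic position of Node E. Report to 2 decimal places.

2.94

Node B: 1 + 1 = 2
Node C: 1 + 1 = 2
Node D: 1 + (0.53×2 + 0.47×1) = 2.53
Node E: 1 + (0.16×2 + 0.33×1 + 0.51×2.53) = 2.9403
Node F: 1 + 2.53 = 3.53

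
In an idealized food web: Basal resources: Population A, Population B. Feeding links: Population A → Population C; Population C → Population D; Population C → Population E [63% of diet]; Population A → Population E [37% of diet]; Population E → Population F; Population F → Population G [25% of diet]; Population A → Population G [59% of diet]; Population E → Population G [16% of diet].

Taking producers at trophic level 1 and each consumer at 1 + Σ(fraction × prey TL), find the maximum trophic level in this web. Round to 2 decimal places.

Population C: 1 + 1 = 2
Population D: 1 + 2 = 3
Population E: 1 + (0.63×2 + 0.37×1) = 2.63
Population F: 1 + 2.63 = 3.63
Population G: 1 + (0.25×3.63 + 0.59×1 + 0.16×2.63) = 2.9183

3.63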